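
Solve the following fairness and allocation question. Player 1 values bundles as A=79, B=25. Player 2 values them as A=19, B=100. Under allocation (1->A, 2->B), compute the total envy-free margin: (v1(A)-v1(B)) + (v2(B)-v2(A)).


Step 1: Player 1's margin = v1(A) - v1(B) = 79 - 25 = 54
Step 2: Player 2's margin = v2(B) - v2(A) = 100 - 19 = 81
Step 3: Total margin = 54 + 81 = 135

135


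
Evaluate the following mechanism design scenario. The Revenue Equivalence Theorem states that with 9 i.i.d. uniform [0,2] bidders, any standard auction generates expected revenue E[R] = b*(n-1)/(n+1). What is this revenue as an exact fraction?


Step 1: By Revenue Equivalence, expected revenue = b*(n-1)/(n+1)
Step 2: Substituting n = 9, b = 2
Step 3: Revenue = 2*(9-1)/(9+1) = 2*8/10
Step 4: Revenue = 16/10 = 8/5

8/5


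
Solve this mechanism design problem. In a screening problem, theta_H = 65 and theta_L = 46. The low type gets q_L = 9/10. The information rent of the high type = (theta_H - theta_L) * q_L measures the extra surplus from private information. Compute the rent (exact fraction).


Step 1: theta_H - theta_L = 65 - 46 = 19
Step 2: Information rent = (theta_H - theta_L) * q_L
Step 3: = 19 * 9/10
Step 4: = 171/10

171/10


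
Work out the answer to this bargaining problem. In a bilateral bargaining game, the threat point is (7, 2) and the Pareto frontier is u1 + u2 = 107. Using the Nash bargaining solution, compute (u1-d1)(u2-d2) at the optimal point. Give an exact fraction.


Step 1: The Nash solution splits surplus symmetrically above the disagreement point
Step 2: u1 = (total + d1 - d2)/2 = (107 + 7 - 2)/2 = 56
Step 3: u2 = (total - d1 + d2)/2 = (107 - 7 + 2)/2 = 51
Step 4: Nash product = (56 - 7) * (51 - 2)
Step 5: = 49 * 49 = 2401

2401


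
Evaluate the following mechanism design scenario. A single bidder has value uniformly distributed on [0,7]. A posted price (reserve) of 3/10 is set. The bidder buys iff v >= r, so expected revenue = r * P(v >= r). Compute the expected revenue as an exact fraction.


Step 1: Posted price r = 3/10, value support [0,7]
Step 2: P(v >= r) = (7 - 3/10)/7 = 67/70
Step 3: Expected revenue = r * P(v >= r) = 3/10 * 67/70
Step 4: Revenue = 201/700

201/700


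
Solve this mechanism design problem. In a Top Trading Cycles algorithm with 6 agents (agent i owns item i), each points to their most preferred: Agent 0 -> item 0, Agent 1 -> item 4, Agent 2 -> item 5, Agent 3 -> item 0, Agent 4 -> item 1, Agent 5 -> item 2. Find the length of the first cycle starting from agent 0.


Step 1: Trace the pointer graph from agent 0: 0 -> 0
Step 2: A cycle is detected when we revisit agent 0
Step 3: The cycle is: 0 -> 0
Step 4: Cycle length = 1

1


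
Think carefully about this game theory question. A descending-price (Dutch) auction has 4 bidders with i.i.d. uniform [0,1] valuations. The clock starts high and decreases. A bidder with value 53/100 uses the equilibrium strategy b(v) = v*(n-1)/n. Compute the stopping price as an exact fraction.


Step 1: Dutch auctions are strategically equivalent to first-price auctions
Step 2: The equilibrium bid is b(v) = v*(n-1)/n
Step 3: b = 53/100 * 3/4
Step 4: b = 159/400

159/400


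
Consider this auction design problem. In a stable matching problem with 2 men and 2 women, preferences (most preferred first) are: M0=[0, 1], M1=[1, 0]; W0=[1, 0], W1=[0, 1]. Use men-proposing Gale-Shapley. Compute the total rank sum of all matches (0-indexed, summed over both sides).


Step 1: Run Gale-Shapley (men propose, women hold best offer):
  M0 proposes to W0; she accepts
  M1 proposes to W1; she accepts
Step 2: Final matching: W0-M0, W1-M1
Step 3: 0-indexed ranks (man's rank of his match, then woman's): 0 + 1 + 0 + 1
Step 4: Total rank sum = 2

2


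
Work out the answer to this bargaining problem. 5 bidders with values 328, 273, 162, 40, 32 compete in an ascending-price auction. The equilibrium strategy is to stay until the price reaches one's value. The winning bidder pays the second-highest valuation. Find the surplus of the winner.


Step 1: Identify the highest value: 328
Step 2: Identify the second-highest value: 273
Step 3: The final price = second-highest value = 273
Step 4: Surplus = 328 - 273 = 55

55


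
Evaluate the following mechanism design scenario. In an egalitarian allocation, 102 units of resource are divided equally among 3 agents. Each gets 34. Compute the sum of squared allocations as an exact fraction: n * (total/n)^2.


Step 1: Each agent's share = 102/3 = 34
Step 2: Square of each share = (34)^2 = 1156
Step 3: Sum of squares = 3 * 1156 = 3468

3468


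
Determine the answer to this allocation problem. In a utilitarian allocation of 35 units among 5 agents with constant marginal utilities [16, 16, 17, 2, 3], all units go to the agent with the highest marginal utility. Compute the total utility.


Step 1: The marginal utilities are [16, 16, 17, 2, 3]
Step 2: The highest marginal utility is 17
Step 3: All 35 units go to that agent
Step 4: Total utility = 17 * 35 = 595

595


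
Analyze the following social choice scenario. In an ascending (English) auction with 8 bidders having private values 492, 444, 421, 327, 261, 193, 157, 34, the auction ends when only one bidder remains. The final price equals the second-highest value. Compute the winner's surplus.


Step 1: Identify the highest value: 492
Step 2: Identify the second-highest value: 444
Step 3: The final price = second-highest value = 444
Step 4: Surplus = 492 - 444 = 48

48


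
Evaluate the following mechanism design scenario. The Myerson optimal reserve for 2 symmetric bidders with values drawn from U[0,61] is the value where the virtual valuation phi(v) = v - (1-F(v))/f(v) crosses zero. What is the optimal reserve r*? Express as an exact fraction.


Step 1: For U[0,61], F(v) = v/61 and f(v) = 1/61
Step 2: phi(v) = v - (1 - v/61)/(1/61) = v - (61 - v) = 2v - 61
Step 3: Set phi(r*) = 0: 2r* - 61 = 0
Step 4: r* = 61/2 (the number of bidders n = 2 does not enter)

61/2


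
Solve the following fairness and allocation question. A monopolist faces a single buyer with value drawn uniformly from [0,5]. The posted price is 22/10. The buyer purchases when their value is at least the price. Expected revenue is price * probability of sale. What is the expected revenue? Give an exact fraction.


Step 1: Posted price r = 11/5, value support [0,5]
Step 2: P(v >= r) = (5 - 11/5)/5 = 14/25
Step 3: Expected revenue = r * P(v >= r) = 11/5 * 14/25
Step 4: Revenue = 154/125

154/125


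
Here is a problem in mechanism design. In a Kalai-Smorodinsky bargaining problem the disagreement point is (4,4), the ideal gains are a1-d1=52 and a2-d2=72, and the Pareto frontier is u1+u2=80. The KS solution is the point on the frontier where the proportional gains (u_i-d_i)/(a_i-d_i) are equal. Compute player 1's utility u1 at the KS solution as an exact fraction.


Step 1: At the KS point, (u1-d1)/r1 = (u2-d2)/r2 = t and u1+u2 = 80
Step 2: u1 = d1 + r1*t and u2 = d2 + r2*t, so (d1 + r1*t) + (d2 + r2*t) = 80
Step 3: t = (80 - 4 - 4)/(52 + 72) = 72/124 = 18/31
Step 4: u1 = d1 + r1*t = 4 + 52 * 18/31 = 1060/31
Step 5: (Check: u2 = d2 + r2*t = 1420/31; u1+u2 = 1060/31 + 1420/31 = 80, on the frontier.)

1060/31


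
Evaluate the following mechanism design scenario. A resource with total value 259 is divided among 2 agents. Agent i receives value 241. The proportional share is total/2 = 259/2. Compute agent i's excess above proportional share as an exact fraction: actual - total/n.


Step 1: Proportional share = 259/2
Step 2: Agent's actual allocation = 241
Step 3: Excess = 241 - 259/2 = 223/2

223/2


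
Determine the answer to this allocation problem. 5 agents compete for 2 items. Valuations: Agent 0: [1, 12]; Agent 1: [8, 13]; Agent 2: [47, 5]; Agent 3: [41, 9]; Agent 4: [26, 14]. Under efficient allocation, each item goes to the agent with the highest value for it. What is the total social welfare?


Step 1: For each item, find the maximum value among all agents.
Step 2: Item 0 -> Agent 2 (value 47)
Step 3: Item 1 -> Agent 4 (value 14)
Step 4: Total welfare = 47 + 14 = 61

61


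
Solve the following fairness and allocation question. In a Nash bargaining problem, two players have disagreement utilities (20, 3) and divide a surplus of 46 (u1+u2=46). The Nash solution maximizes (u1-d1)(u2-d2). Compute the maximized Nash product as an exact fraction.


Step 1: The Nash solution splits surplus symmetrically above the disagreement point
Step 2: u1 = (total + d1 - d2)/2 = (46 + 20 - 3)/2 = 63/2
Step 3: u2 = (total - d1 + d2)/2 = (46 - 20 + 3)/2 = 29/2
Step 4: Nash product = (63/2 - 20) * (29/2 - 3)
Step 5: = 23/2 * 23/2 = 529/4

529/4


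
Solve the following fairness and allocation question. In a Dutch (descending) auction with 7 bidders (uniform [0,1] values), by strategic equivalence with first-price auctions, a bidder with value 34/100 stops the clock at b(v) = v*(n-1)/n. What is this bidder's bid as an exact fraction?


Step 1: Dutch auctions are strategically equivalent to first-price auctions
Step 2: The equilibrium bid is b(v) = v*(n-1)/n
Step 3: b = 17/50 * 6/7
Step 4: b = 51/175

51/175


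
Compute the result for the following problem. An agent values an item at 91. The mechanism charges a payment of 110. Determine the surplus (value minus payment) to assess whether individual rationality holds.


Step 1: Surplus = value - payment = 91 - 110 = -19
Step 2: IR is violated (surplus < 0)

-19


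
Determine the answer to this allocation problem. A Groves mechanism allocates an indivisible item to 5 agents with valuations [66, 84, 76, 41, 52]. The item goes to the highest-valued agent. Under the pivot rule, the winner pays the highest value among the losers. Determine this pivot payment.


Step 1: The efficient winner is agent 1 with value 84
Step 2: Other agents' values: [66, 76, 41, 52]
Step 3: Pivot payment = max(others) = 76
Step 4: The winner pays 76

76


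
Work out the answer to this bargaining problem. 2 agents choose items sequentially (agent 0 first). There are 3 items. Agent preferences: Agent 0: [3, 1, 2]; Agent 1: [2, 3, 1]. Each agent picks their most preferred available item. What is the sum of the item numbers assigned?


Step 1: Agent 0 picks item 3
Step 2: Agent 1 picks item 2
Step 3: Sum = 3 + 2 = 5

5


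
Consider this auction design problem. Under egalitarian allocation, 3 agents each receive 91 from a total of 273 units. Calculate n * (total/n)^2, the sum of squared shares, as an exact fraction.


Step 1: Each agent's share = 273/3 = 91
Step 2: Square of each share = (91)^2 = 8281
Step 3: Sum of squares = 3 * 8281 = 24843

24843


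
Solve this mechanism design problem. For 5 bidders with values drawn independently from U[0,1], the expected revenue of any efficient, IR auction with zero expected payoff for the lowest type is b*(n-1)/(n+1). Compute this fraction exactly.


Step 1: By Revenue Equivalence, expected revenue = b*(n-1)/(n+1)
Step 2: Substituting n = 5, b = 1
Step 3: Revenue = 1*(5-1)/(5+1) = 1*4/6
Step 4: Revenue = 4/6 = 2/3

2/3


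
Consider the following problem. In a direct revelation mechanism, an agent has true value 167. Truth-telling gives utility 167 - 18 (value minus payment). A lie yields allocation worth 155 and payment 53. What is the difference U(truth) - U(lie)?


Step 1: U(truth) = value - payment = 167 - 18 = 149
Step 2: U(lie) = allocation - payment = 155 - 53 = 102
Step 3: IC gap = 149 - 102 = 47

47


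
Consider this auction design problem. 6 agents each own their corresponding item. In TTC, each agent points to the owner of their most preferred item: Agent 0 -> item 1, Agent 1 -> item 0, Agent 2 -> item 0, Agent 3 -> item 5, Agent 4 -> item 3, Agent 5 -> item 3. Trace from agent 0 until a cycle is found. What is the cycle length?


Step 1: Trace the pointer graph from agent 0: 0 -> 1 -> 0
Step 2: A cycle is detected when we revisit agent 0
Step 3: The cycle is: 0 -> 1 -> 0
Step 4: Cycle length = 2

2


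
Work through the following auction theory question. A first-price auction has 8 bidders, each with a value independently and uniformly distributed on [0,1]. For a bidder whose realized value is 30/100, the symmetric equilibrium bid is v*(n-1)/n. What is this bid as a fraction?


Step 1: The symmetric BNE bidding function is b(v) = v * (n-1) / n
Step 2: Substitute v = 3/10 and n = 8
Step 3: b = 3/10 * 7/8
Step 4: b = 21/80

21/80


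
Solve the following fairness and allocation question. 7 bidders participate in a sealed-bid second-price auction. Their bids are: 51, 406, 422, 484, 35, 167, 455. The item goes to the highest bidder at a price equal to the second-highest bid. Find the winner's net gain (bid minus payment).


Step 1: Sort bids in descending order: 484, 455, 422, 406, 167, 51, 35
Step 2: The winning bid is the highest: 484
Step 3: The payment equals the second-highest bid: 455
Step 4: Surplus = winner's bid - payment = 484 - 455 = 29

29


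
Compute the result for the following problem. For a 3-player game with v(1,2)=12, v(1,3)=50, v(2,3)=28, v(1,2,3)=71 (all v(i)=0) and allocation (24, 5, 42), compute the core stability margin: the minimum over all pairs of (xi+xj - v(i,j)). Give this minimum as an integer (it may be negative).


Step 1: Slack for coalition (1,2): x1+x2 - v12 = 29 - 12 = 17
Step 2: Slack for coalition (1,3): x1+x3 - v13 = 66 - 50 = 16
Step 3: Slack for coalition (2,3): x2+x3 - v23 = 47 - 28 = 19
Step 4: Minimum slack = min(17, 16, 19) = 16, attained by (1,3); no pair can gain by deviating, so the allocation is in the core

16


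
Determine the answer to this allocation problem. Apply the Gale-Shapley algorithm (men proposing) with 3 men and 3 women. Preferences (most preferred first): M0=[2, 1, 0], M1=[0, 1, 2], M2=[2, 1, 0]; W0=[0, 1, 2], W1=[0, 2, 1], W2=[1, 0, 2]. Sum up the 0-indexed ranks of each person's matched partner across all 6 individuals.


Step 1: Run Gale-Shapley (men propose, women hold best offer):
  M0 proposes to W2; she accepts
  M1 proposes to W0; she accepts
  M2 proposes to W2; rejected
  M2 proposes to W1; she accepts
Step 2: Final matching: W0-M1, W1-M2, W2-M0
Step 3: 0-indexed ranks (man's rank of his match, then woman's): 0 + 1 + 1 + 1 + 0 + 1
Step 4: Total rank sum = 4

4


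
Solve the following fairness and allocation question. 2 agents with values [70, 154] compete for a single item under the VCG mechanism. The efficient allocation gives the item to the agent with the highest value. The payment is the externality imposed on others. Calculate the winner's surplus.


Step 1: The winner is the agent with the highest value: agent 1 with value 154
Step 2: Values of other agents: [70]
Step 3: VCG payment = max of others' values = 70
Step 4: Surplus = 154 - 70 = 84

84


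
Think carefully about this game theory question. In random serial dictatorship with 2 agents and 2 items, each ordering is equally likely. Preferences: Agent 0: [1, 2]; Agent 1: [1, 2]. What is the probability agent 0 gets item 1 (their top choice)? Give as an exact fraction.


Step 1: Agent 0 wants item 1
Step 2: There are 2 possible orderings of agents
Step 3: In 1 orderings, agent 0 gets item 1
Step 4: Probability = 1/2

1/2


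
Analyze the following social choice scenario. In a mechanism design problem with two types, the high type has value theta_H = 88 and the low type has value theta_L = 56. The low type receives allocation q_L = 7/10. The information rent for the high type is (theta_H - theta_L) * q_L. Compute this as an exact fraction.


Step 1: theta_H - theta_L = 88 - 56 = 32
Step 2: Information rent = (theta_H - theta_L) * q_L
Step 3: = 32 * 7/10
Step 4: = 112/5

112/5


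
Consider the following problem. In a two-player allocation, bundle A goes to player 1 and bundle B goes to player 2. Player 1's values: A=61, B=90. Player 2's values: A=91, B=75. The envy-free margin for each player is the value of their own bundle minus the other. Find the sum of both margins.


Step 1: Player 1's margin = v1(A) - v1(B) = 61 - 90 = -29
Step 2: Player 2's margin = v2(B) - v2(A) = 75 - 91 = -16
Step 3: Total margin = -29 + -16 = -45

-45


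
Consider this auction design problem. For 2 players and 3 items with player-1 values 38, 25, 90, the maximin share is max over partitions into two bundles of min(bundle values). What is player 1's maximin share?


Step 1: Item values = 38, 25, 90
Step 2: Enumerate all 2-bundle partitions and take the smaller bundle:
  Partition 1: {38} vs {25,90} -> bundles 38, 115; min = 38
  Partition 2: {25} vs {38,90} -> bundles 25, 128; min = 25
  Partition 3: {90} vs {38,25} -> bundles 90, 63; min = 63
Step 3: MMS = max(38, 25, 63) = 63

63


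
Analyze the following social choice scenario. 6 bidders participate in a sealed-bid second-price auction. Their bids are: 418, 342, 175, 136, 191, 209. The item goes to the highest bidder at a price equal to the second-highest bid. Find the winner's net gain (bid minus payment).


Step 1: Sort bids in descending order: 418, 342, 209, 191, 175, 136
Step 2: The winning bid is the highest: 418
Step 3: The payment equals the second-highest bid: 342
Step 4: Surplus = winner's bid - payment = 418 - 342 = 76

76


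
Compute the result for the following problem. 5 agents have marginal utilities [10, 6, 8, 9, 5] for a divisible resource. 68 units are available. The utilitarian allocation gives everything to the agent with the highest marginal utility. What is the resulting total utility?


Step 1: The marginal utilities are [10, 6, 8, 9, 5]
Step 2: The highest marginal utility is 10
Step 3: All 68 units go to that agent
Step 4: Total utility = 10 * 68 = 680

680


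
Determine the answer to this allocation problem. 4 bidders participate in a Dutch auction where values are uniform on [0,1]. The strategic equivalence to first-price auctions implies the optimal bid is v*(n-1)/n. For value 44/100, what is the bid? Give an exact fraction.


Step 1: Dutch auctions are strategically equivalent to first-price auctions
Step 2: The equilibrium bid is b(v) = v*(n-1)/n
Step 3: b = 11/25 * 3/4
Step 4: b = 33/100

33/100


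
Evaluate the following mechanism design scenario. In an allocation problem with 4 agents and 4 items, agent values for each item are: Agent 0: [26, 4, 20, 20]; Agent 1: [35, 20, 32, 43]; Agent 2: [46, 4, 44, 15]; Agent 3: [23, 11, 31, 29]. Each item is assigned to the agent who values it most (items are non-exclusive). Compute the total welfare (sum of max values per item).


Step 1: For each item, find the maximum value among all agents.
Step 2: Item 0 -> Agent 2 (value 46)
Step 3: Item 1 -> Agent 1 (value 20)
Step 4: Item 2 -> Agent 2 (value 44)
Step 5: Item 3 -> Agent 1 (value 43)
Step 6: Total welfare = 46 + 20 + 44 + 43 = 153

153


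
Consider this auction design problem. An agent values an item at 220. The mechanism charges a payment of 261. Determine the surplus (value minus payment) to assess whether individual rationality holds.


Step 1: Surplus = value - payment = 220 - 261 = -41
Step 2: IR is violated (surplus < 0)

-41


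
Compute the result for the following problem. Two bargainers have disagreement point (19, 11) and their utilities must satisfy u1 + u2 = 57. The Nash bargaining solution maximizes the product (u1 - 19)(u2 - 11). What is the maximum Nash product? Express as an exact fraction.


Step 1: The Nash solution splits surplus symmetrically above the disagreement point
Step 2: u1 = (total + d1 - d2)/2 = (57 + 19 - 11)/2 = 65/2
Step 3: u2 = (total - d1 + d2)/2 = (57 - 19 + 11)/2 = 49/2
Step 4: Nash product = (65/2 - 19) * (49/2 - 11)
Step 5: = 27/2 * 27/2 = 729/4

729/4


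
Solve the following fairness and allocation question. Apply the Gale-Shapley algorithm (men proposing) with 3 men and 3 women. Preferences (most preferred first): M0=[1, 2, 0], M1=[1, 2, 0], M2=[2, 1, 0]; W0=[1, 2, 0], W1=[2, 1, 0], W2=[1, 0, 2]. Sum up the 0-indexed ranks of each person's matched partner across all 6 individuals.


Step 1: Run Gale-Shapley (men propose, women hold best offer):
  M0 proposes to W1; she accepts
  M1 proposes to W1; she switches from M0
  M2 proposes to W2; she accepts
  M0 proposes to W2; she switches from M2
  M2 proposes to W1; she switches from M1
  M1 proposes to W2; she switches from M0
  M0 proposes to W0; she accepts
Step 2: Final matching: W0-M0, W1-M2, W2-M1
Step 3: 0-indexed ranks (man's rank of his match, then woman's): 2 + 2 + 1 + 0 + 1 + 0
Step 4: Total rank sum = 6

6


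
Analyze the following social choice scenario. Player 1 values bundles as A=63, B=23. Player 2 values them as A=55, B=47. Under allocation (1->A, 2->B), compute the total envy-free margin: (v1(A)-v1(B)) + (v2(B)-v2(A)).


Step 1: Player 1's margin = v1(A) - v1(B) = 63 - 23 = 40
Step 2: Player 2's margin = v2(B) - v2(A) = 47 - 55 = -8
Step 3: Total margin = 40 + -8 = 32

32


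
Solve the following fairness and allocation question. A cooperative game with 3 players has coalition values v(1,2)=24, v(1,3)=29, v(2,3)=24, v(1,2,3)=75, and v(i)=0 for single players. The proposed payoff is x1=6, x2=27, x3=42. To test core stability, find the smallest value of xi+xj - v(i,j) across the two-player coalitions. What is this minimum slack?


Step 1: Slack for coalition (1,2): x1+x2 - v12 = 33 - 24 = 9
Step 2: Slack for coalition (1,3): x1+x3 - v13 = 48 - 29 = 19
Step 3: Slack for coalition (2,3): x2+x3 - v23 = 69 - 24 = 45
Step 4: Minimum slack = min(9, 19, 45) = 9, attained by (1,2); no pair can gain by deviating, so the allocation is in the core

9


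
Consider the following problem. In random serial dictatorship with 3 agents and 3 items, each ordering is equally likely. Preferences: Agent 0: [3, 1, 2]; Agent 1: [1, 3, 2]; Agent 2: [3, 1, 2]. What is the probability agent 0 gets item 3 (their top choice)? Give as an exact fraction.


Step 1: Agent 0 wants item 3
Step 2: There are 6 possible orderings of agents
Step 3: In 3 orderings, agent 0 gets item 3
Step 4: Probability = 3/6 = 1/2

1/2


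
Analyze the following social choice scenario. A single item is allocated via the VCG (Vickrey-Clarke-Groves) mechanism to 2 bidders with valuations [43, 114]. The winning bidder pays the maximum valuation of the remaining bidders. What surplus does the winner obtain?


Step 1: The winner is the agent with the highest value: agent 1 with value 114
Step 2: Values of other agents: [43]
Step 3: VCG payment = max of others' values = 43
Step 4: Surplus = 114 - 43 = 71

71


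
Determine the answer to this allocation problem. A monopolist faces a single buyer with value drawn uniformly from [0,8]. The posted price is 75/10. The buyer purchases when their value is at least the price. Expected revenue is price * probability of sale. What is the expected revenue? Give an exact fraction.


Step 1: Posted price r = 15/2, value support [0,8]
Step 2: P(v >= r) = (8 - 15/2)/8 = 1/16
Step 3: Expected revenue = r * P(v >= r) = 15/2 * 1/16
Step 4: Revenue = 15/32

15/32


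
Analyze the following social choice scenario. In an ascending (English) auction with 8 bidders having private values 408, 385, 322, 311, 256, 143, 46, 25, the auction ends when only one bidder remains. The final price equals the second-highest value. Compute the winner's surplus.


Step 1: Identify the highest value: 408
Step 2: Identify the second-highest value: 385
Step 3: The final price = second-highest value = 385
Step 4: Surplus = 408 - 385 = 23

23


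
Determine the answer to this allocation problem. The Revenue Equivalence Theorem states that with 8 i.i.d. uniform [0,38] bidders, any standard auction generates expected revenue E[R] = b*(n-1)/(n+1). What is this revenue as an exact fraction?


Step 1: By Revenue Equivalence, expected revenue = b*(n-1)/(n+1)
Step 2: Substituting n = 8, b = 38
Step 3: Revenue = 38*(8-1)/(8+1) = 38*7/9
Step 4: Revenue = 266/9

266/9


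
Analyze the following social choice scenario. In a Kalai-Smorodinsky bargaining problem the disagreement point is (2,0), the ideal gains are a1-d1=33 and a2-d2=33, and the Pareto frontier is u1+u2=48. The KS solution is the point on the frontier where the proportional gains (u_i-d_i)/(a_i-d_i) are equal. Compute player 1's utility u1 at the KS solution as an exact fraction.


Step 1: At the KS point, (u1-d1)/r1 = (u2-d2)/r2 = t and u1+u2 = 48
Step 2: u1 = d1 + r1*t and u2 = d2 + r2*t, so (d1 + r1*t) + (d2 + r2*t) = 48
Step 3: t = (48 - 2 - 0)/(33 + 33) = 46/66 = 23/33
Step 4: u1 = d1 + r1*t = 2 + 33 * 23/33 = 25
Step 5: (Check: u2 = d2 + r2*t = 23; u1+u2 = 25 + 23 = 48, on the frontier.)

25


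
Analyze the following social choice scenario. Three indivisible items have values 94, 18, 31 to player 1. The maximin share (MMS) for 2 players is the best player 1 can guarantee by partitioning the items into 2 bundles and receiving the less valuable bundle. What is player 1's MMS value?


Step 1: Item values = 94, 18, 31
Step 2: Enumerate all 2-bundle partitions and take the smaller bundle:
  Partition 1: {94} vs {18,31} -> bundles 94, 49; min = 49
  Partition 2: {18} vs {94,31} -> bundles 18, 125; min = 18
  Partition 3: {31} vs {94,18} -> bundles 31, 112; min = 31
Step 3: MMS = max(49, 18, 31) = 49

49


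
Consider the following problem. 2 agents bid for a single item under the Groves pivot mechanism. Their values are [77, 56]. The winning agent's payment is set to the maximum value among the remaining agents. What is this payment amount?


Step 1: The efficient winner is agent 0 with value 77
Step 2: Other agents' values: [56]
Step 3: Pivot payment = max(others) = 56
Step 4: The winner pays 56

56


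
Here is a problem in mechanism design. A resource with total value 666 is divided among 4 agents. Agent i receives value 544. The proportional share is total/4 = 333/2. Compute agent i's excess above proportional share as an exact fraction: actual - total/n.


Step 1: Proportional share = 666/4 = 333/2
Step 2: Agent's actual allocation = 544
Step 3: Excess = 544 - 333/2 = 755/2

755/2


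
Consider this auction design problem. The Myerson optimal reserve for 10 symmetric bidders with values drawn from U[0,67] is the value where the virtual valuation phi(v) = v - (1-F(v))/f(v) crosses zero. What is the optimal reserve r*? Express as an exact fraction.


Step 1: For U[0,67], F(v) = v/67 and f(v) = 1/67
Step 2: phi(v) = v - (1 - v/67)/(1/67) = v - (67 - v) = 2v - 67
Step 3: Set phi(r*) = 0: 2r* - 67 = 0
Step 4: r* = 67/2 (the number of bidders n = 10 does not enter)

67/2


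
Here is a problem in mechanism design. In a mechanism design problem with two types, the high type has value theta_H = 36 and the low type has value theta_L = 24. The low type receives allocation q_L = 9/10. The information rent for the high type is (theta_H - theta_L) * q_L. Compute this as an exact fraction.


Step 1: theta_H - theta_L = 36 - 24 = 12
Step 2: Information rent = (theta_H - theta_L) * q_L
Step 3: = 12 * 9/10
Step 4: = 54/5

54/5


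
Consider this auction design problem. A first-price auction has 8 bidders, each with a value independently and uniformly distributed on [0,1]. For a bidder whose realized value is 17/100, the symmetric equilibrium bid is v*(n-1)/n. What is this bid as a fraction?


Step 1: The symmetric BNE bidding function is b(v) = v * (n-1) / n
Step 2: Substitute v = 17/100 and n = 8
Step 3: b = 17/100 * 7/8
Step 4: b = 119/800

119/800


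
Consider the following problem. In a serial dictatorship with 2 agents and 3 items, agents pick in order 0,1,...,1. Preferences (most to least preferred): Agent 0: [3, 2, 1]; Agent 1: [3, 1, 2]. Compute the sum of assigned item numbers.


Step 1: Agent 0 picks item 3
Step 2: Agent 1 picks item 1
Step 3: Sum = 3 + 1 = 4

4


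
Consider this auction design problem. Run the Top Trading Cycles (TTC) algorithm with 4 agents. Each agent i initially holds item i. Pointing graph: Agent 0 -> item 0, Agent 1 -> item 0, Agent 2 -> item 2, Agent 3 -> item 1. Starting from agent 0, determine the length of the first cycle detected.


Step 1: Trace the pointer graph from agent 0: 0 -> 0
Step 2: A cycle is detected when we revisit agent 0
Step 3: The cycle is: 0 -> 0
Step 4: Cycle length = 1

1


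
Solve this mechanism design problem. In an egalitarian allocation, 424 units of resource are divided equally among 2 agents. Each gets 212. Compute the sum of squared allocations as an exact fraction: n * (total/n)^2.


Step 1: Each agent's share = 424/2 = 212
Step 2: Square of each share = (212)^2 = 44944
Step 3: Sum of squares = 2 * 44944 = 89888

89888


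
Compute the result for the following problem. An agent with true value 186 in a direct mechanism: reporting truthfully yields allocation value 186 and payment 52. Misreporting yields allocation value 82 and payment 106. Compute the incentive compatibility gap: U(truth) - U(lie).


Step 1: U(truth) = value - payment = 186 - 52 = 134
Step 2: U(lie) = allocation - payment = 82 - 106 = -24
Step 3: IC gap = 134 - (-24) = 158

158


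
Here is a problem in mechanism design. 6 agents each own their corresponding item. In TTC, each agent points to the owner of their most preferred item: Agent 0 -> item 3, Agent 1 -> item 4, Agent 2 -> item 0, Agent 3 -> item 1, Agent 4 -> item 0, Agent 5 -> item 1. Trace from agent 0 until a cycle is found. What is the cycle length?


Step 1: Trace the pointer graph from agent 0: 0 -> 3 -> 1 -> 4 -> 0
Step 2: A cycle is detected when we revisit agent 0
Step 3: The cycle is: 0 -> 3 -> 1 -> 4 -> 0
Step 4: Cycle length = 4

4


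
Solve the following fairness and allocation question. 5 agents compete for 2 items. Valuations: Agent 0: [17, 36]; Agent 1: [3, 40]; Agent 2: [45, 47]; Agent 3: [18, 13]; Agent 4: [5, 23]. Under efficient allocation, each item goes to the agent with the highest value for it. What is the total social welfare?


Step 1: For each item, find the maximum value among all agents.
Step 2: Item 0 -> Agent 2 (value 45)
Step 3: Item 1 -> Agent 2 (value 47)
Step 4: Total welfare = 45 + 47 = 92

92


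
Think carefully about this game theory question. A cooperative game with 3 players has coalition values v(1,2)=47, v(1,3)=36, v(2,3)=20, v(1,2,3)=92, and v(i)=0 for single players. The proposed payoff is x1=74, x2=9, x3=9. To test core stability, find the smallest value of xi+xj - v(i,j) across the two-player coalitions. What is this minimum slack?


Step 1: Slack for coalition (1,2): x1+x2 - v12 = 83 - 47 = 36
Step 2: Slack for coalition (1,3): x1+x3 - v13 = 83 - 36 = 47
Step 3: Slack for coalition (2,3): x2+x3 - v23 = 18 - 20 = -2
Step 4: Minimum slack = min(36, 47, -2) = -2, attained by (2,3); coalition (2,3) can block (slack < 0), so the allocation is not in the core

-2


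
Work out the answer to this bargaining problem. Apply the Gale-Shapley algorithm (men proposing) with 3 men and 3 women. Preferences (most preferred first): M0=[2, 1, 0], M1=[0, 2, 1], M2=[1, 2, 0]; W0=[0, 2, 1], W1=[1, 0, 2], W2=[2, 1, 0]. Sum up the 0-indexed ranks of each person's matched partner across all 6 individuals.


Step 1: Run Gale-Shapley (men propose, women hold best offer):
  M0 proposes to W2; she accepts
  M1 proposes to W0; she accepts
  M2 proposes to W1; she accepts
Step 2: Final matching: W0-M1, W1-M2, W2-M0
Step 3: 0-indexed ranks (man's rank of his match, then woman's): 0 + 2 + 0 + 2 + 0 + 2
Step 4: Total rank sum = 6

6


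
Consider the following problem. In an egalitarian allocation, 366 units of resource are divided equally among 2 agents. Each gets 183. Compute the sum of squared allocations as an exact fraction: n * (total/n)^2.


Step 1: Each agent's share = 366/2 = 183
Step 2: Square of each share = (183)^2 = 33489
Step 3: Sum of squares = 2 * 33489 = 66978

66978


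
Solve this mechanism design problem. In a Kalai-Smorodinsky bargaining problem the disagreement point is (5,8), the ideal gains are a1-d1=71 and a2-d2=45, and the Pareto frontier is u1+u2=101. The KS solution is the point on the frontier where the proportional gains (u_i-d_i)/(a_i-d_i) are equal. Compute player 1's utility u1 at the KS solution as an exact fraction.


Step 1: At the KS point, (u1-d1)/r1 = (u2-d2)/r2 = t and u1+u2 = 101
Step 2: u1 = d1 + r1*t and u2 = d2 + r2*t, so (d1 + r1*t) + (d2 + r2*t) = 101
Step 3: t = (101 - 5 - 8)/(71 + 45) = 88/116 = 22/29
Step 4: u1 = d1 + r1*t = 5 + 71 * 22/29 = 1707/29
Step 5: (Check: u2 = d2 + r2*t = 1222/29; u1+u2 = 1707/29 + 1222/29 = 101, on the frontier.)

1707/29


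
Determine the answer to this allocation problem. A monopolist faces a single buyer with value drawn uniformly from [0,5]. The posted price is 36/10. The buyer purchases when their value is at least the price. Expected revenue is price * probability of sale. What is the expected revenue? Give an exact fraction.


Step 1: Posted price r = 18/5, value support [0,5]
Step 2: P(v >= r) = (5 - 18/5)/5 = 7/25
Step 3: Expected revenue = r * P(v >= r) = 18/5 * 7/25
Step 4: Revenue = 126/125

126/125


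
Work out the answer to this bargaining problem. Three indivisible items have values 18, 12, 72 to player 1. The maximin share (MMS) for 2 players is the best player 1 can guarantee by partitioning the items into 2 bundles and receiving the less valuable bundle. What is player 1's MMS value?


Step 1: Item values = 18, 12, 72
Step 2: Enumerate all 2-bundle partitions and take the smaller bundle:
  Partition 1: {18} vs {12,72} -> bundles 18, 84; min = 18
  Partition 2: {12} vs {18,72} -> bundles 12, 90; min = 12
  Partition 3: {72} vs {18,12} -> bundles 72, 30; min = 30
Step 3: MMS = max(18, 12, 30) = 30

30


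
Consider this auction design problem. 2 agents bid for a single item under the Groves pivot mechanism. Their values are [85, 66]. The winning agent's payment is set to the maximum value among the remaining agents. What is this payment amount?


Step 1: The efficient winner is agent 0 with value 85
Step 2: Other agents' values: [66]
Step 3: Pivot payment = max(others) = 66
Step 4: The winner pays 66

66


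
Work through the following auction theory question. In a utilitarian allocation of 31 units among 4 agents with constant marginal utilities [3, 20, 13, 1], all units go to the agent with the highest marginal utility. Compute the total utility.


Step 1: The marginal utilities are [3, 20, 13, 1]
Step 2: The highest marginal utility is 20
Step 3: All 31 units go to that agent
Step 4: Total utility = 20 * 31 = 620

620


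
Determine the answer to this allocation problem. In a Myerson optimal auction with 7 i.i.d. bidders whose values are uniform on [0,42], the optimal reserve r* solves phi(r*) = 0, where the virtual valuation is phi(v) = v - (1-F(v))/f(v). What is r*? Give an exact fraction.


Step 1: For U[0,42], F(v) = v/42 and f(v) = 1/42
Step 2: phi(v) = v - (1 - v/42)/(1/42) = v - (42 - v) = 2v - 42
Step 3: Set phi(r*) = 0: 2r* - 42 = 0
Step 4: r* = 42/2 = 21 (the number of bidders n = 7 does not enter)

21


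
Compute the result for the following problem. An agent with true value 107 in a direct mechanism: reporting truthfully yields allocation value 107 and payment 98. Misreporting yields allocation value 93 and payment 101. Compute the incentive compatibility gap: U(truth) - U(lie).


Step 1: U(truth) = value - payment = 107 - 98 = 9
Step 2: U(lie) = allocation - payment = 93 - 101 = -8
Step 3: IC gap = 9 - (-8) = 17

17


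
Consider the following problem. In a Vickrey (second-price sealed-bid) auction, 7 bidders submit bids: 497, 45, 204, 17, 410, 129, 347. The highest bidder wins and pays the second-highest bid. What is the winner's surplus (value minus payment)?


Step 1: Sort bids in descending order: 497, 410, 347, 204, 129, 45, 17
Step 2: The winning bid is the highest: 497
Step 3: The payment equals the second-highest bid: 410
Step 4: Surplus = winner's bid - payment = 497 - 410 = 87

87


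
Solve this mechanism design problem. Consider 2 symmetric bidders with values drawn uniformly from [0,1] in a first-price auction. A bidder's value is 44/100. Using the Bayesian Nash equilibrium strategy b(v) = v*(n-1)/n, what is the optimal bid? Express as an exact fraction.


Step 1: The symmetric BNE bidding function is b(v) = v * (n-1) / n
Step 2: Substitute v = 11/25 and n = 2
Step 3: b = 11/25 * 1/2
Step 4: b = 11/50

11/50


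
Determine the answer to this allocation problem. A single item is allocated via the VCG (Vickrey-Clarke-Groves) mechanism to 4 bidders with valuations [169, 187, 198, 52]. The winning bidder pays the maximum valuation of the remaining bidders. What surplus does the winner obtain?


Step 1: The winner is the agent with the highest value: agent 2 with value 198
Step 2: Values of other agents: [169, 187, 52]
Step 3: VCG payment = max of others' values = 187
Step 4: Surplus = 198 - 187 = 11

11


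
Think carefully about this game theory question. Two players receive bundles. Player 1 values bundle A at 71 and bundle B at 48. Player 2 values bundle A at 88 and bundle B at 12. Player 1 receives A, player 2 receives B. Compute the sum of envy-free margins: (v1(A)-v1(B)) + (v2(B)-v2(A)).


Step 1: Player 1's margin = v1(A) - v1(B) = 71 - 48 = 23
Step 2: Player 2's margin = v2(B) - v2(A) = 12 - 88 = -76
Step 3: Total margin = 23 + -76 = -53

-53


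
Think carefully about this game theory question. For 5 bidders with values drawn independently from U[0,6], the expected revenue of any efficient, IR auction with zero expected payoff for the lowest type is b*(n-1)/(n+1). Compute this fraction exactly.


Step 1: By Revenue Equivalence, expected revenue = b*(n-1)/(n+1)
Step 2: Substituting n = 5, b = 6
Step 3: Revenue = 6*(5-1)/(5+1) = 6*4/6
Step 4: Revenue = 24/6 = 4

4


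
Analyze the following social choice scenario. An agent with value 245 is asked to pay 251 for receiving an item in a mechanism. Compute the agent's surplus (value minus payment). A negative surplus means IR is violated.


Step 1: Surplus = value - payment = 245 - 251 = -6
Step 2: IR is violated (surplus < 0)

-6


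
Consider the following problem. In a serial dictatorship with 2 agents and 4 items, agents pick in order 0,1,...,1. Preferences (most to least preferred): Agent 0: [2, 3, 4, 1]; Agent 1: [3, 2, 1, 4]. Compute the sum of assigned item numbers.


Step 1: Agent 0 picks item 2
Step 2: Agent 1 picks item 3
Step 3: Sum = 2 + 3 = 5

5


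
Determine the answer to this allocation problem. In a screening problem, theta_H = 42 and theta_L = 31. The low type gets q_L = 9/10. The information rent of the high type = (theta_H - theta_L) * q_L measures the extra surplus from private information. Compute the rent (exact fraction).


Step 1: theta_H - theta_L = 42 - 31 = 11
Step 2: Information rent = (theta_H - theta_L) * q_L
Step 3: = 11 * 9/10
Step 4: = 99/10

99/10


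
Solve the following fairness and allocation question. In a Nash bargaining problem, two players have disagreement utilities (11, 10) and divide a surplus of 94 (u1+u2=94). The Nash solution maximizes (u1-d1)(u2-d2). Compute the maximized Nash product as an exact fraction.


Step 1: The Nash solution splits surplus symmetrically above the disagreement point
Step 2: u1 = (total + d1 - d2)/2 = (94 + 11 - 10)/2 = 95/2
Step 3: u2 = (total - d1 + d2)/2 = (94 - 11 + 10)/2 = 93/2
Step 4: Nash product = (95/2 - 11) * (93/2 - 10)
Step 5: = 73/2 * 73/2 = 5329/4

5329/4


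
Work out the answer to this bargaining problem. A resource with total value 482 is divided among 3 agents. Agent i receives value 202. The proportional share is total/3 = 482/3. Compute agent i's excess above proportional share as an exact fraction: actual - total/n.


Step 1: Proportional share = 482/3
Step 2: Agent's actual allocation = 202
Step 3: Excess = 202 - 482/3 = 124/3

124/3


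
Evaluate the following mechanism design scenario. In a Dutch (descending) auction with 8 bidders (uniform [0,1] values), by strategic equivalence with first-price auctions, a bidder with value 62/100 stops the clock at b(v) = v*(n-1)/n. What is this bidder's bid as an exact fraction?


Step 1: Dutch auctions are strategically equivalent to first-price auctions
Step 2: The equilibrium bid is b(v) = v*(n-1)/n
Step 3: b = 31/50 * 7/8
Step 4: b = 217/400

217/400
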